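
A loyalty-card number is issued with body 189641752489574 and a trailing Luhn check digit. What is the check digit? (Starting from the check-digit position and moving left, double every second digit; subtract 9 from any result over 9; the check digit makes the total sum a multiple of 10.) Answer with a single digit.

6

Partial digits right→left: 4 7 5 9 8 4 2 5 7 1 4 6 9 8 1
Double every second digit counting from the check-digit position (so the 1st, 3rd, 5th, ... of the partial from the right).
  doubled (with −9 where >9): 8 1 7 4 5 8 9 2 → sum 44
  kept as-is: 7 9 4 5 1 6 8 → sum 40
Total = 44 + 40 = 84.
Check digit = (10 − (84 mod 10)) mod 10 = 6.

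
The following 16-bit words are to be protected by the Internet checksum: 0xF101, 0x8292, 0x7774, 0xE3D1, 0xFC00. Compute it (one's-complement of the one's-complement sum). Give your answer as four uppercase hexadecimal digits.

3524

One's-complement addition (fold any carry out of bit 15 back into bit 0):
  0xF101 + 0x8292 = 0x17393 → wrap carry → 0x7394
  0x7394 + 0x7774 = 0x0EB08
  0xEB08 + 0xE3D1 = 0x1CED9 → wrap carry → 0xCEDA
  0xCEDA + 0xFC00 = 0x1CADA → wrap carry → 0xCADB
One's-complement sum = 0xCADB.
Checksum = ~0xCADB & 0xFFFF = 0x3524.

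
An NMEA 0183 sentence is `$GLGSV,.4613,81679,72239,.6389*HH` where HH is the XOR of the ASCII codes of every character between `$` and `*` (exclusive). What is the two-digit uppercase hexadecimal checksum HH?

XOR the ASCII codes of the payload characters:
  'G' = 0x47 → acc = 0x47
  'L' = 0x4C → acc = 0x0B
  'G' = 0x47 → acc = 0x4C
  'S' = 0x53 → acc = 0x1F
  'V' = 0x56 → acc = 0x49
  ',' = 0x2C → acc = 0x65
  '.' = 0x2E → acc = 0x4B
  '4' = 0x34 → acc = 0x7F
  '6' = 0x36 → acc = 0x49
  '1' = 0x31 → acc = 0x78
  '3' = 0x33 → acc = 0x4B
  ',' = 0x2C → acc = 0x67
  '8' = 0x38 → acc = 0x5F
  '1' = 0x31 → acc = 0x6E
  '6' = 0x36 → acc = 0x58
  '7' = 0x37 → acc = 0x6F
  '9' = 0x39 → acc = 0x56
  ',' = 0x2C → acc = 0x7A
  '7' = 0x37 → acc = 0x4D
  '2' = 0x32 → acc = 0x7F
  '2' = 0x32 → acc = 0x4D
  '3' = 0x33 → acc = 0x7E
  '9' = 0x39 → acc = 0x47
  ',' = 0x2C → acc = 0x6B
  '.' = 0x2E → acc = 0x45
  '6' = 0x36 → acc = 0x73
  '3' = 0x33 → acc = 0x40
  '8' = 0x38 → acc = 0x78
  '9' = 0x39 → acc = 0x41
Checksum = 0x41.

41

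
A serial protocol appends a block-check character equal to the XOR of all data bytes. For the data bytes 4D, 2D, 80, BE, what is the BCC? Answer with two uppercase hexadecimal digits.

5E

XOR the bytes together:
  start with 0x4D
  0x4D ⊕ 0x2D = 0x60
  0x60 ⊕ 0x80 = 0xE0
  0xE0 ⊕ 0xBE = 0x5E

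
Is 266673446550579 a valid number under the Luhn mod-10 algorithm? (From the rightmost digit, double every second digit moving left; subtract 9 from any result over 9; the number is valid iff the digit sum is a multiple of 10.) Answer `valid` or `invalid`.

valid

From the right, keep odd positions and double even positions (subtract 9 from any doubled value over 9):
  doubled (positions 2,4,...): 5 0 1 8 6 3 3 → sum 26
  kept (positions 1,3,...): 9 5 5 6 4 7 6 2 → sum 44
Total = 70.
70 mod 10 = 0, so the number is valid.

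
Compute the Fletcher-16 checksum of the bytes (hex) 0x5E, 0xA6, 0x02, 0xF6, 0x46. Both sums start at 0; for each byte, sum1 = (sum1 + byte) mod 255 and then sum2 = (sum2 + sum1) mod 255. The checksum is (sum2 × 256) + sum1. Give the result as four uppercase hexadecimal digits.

Running sums (mod 255):
  after byte 0 (0x5E): sum1=94, sum2=94
  after byte 1 (0xA6): sum1=5, sum2=99
  after byte 2 (0x02): sum1=7, sum2=106
  after byte 3 (0xF6): sum1=253, sum2=104
  after byte 4 (0x46): sum1=68, sum2=172
Checksum = sum2·256 + sum1 = 172·256 + 68 = 44100 = 0xAC44.

AC44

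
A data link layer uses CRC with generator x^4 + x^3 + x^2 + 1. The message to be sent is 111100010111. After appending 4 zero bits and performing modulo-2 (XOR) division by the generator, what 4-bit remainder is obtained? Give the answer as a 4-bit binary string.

1100

Append 4 zeros: 1111000101110000. Divide by 11101 (XOR where the leading bit is 1):
  pos 0: 11110 XOR 11101 = 00011
  pos 3: 11001 XOR 11101 = 00100
  pos 5: 10001 XOR 11101 = 01100
  pos 6: 11001 XOR 11101 = 00100
  pos 8: 10010 XOR 11101 = 01111
  pos 9: 11110 XOR 11101 = 00011
Remainder (last 4 bits) = 1100. This is the CRC / FCS.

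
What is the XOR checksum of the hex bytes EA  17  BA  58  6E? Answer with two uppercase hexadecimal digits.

71

XOR the bytes together:
  start with 0xEA
  0xEA ⊕ 0x17 = 0xFD
  0xFD ⊕ 0xBA = 0x47
  0x47 ⊕ 0x58 = 0x1F
  0x1F ⊕ 0x6E = 0x71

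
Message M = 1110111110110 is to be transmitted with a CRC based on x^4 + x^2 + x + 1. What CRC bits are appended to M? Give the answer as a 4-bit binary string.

0101

Append 4 zeros: 11101111101100000. Divide by 10111 (XOR where the leading bit is 1):
  pos 0: 11101 XOR 10111 = 01010
  pos 1: 10101 XOR 10111 = 00010
  pos 4: 10111 XOR 10111 = 00000
  pos 10: 11000 XOR 10111 = 01111
  pos 11: 11110 XOR 10111 = 01001
  pos 12: 10010 XOR 10111 = 00101
Remainder (last 4 bits) = 0101. This is the CRC / FCS.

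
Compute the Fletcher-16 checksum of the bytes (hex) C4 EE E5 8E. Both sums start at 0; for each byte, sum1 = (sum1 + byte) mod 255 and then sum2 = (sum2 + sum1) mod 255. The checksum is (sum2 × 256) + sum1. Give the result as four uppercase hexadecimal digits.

Running sums (mod 255):
  after byte 0 (C4): sum1=196, sum2=196
  after byte 1 (EE): sum1=179, sum2=120
  after byte 2 (E5): sum1=153, sum2=18
  after byte 3 (8E): sum1=40, sum2=58
Checksum = sum2·256 + sum1 = 58·256 + 40 = 14888 = 0x3A28.

3A28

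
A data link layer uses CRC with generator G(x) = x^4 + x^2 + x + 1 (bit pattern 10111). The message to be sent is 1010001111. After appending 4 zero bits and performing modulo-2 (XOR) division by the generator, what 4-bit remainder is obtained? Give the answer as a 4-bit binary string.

1111

Append 4 zeros: 10100011110000. Divide by 10111 (XOR where the leading bit is 1):
  pos 0: 10100 XOR 10111 = 00011
  pos 3: 11011 XOR 10111 = 01100
  pos 4: 11001 XOR 10111 = 01110
  pos 5: 11101 XOR 10111 = 01010
  pos 6: 10100 XOR 10111 = 00011
  pos 9: 11000 XOR 10111 = 01111
Remainder (last 4 bits) = 1111. This is the CRC / FCS.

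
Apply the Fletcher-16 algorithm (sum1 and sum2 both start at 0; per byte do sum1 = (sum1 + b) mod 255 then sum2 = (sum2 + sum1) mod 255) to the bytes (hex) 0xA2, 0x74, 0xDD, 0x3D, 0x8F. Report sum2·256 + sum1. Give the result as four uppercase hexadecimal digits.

Running sums (mod 255):
  after byte 0 (0xA2): sum1=162, sum2=162
  after byte 1 (0x74): sum1=23, sum2=185
  after byte 2 (0xDD): sum1=244, sum2=174
  after byte 3 (0x3D): sum1=50, sum2=224
  after byte 4 (0x8F): sum1=193, sum2=162
Checksum = sum2·256 + sum1 = 162·256 + 193 = 41665 = 0xA2C1.

A2C1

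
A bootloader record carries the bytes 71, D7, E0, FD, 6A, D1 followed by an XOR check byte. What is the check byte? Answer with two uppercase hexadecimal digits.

00

XOR the bytes together:
  start with 0x71
  0x71 ⊕ 0xD7 = 0xA6
  0xA6 ⊕ 0xE0 = 0x46
  0x46 ⊕ 0xFD = 0xBB
  0xBB ⊕ 0x6A = 0xD1
  0xD1 ⊕ 0xD1 = 0x00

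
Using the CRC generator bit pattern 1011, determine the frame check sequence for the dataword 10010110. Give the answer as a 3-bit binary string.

011

Append 3 zeros: 10010110000. Divide by 1011 (XOR where the leading bit is 1):
  pos 0: 1001 XOR 1011 = 0010
  pos 2: 1001 XOR 1011 = 0010
  pos 4: 1010 XOR 1011 = 0001
  pos 7: 1000 XOR 1011 = 0011
Remainder (last 3 bits) = 011. This is the CRC / FCS.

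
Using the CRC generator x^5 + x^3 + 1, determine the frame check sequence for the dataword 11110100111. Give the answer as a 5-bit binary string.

Append 5 zeros: 1111010011100000. Divide by 101001 (XOR where the leading bit is 1):
  pos 0: 111101 XOR 101001 = 010100
  pos 1: 101000 XOR 101001 = 000001
  pos 6: 101110 XOR 101001 = 000111
  pos 9: 111000 XOR 101001 = 010001
  pos 10: 100010 XOR 101001 = 001011
Remainder (last 5 bits) = 01011. This is the CRC / FCS.

01011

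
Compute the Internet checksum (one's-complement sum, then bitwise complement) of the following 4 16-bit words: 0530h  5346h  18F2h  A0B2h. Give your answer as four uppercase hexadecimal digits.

EDE4

One's-complement addition (fold any carry out of bit 15 back into bit 0):
  0x0530 + 0x5346 = 0x05876
  0x5876 + 0x18F2 = 0x07168
  0x7168 + 0xA0B2 = 0x1121A → wrap carry → 0x121B
One's-complement sum = 0x121B.
Checksum = ~0x121B & 0xFFFF = 0xEDE4.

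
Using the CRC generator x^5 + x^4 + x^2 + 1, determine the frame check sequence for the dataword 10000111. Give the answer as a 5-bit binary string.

11101

Append 5 zeros: 1000011100000. Divide by 110101 (XOR where the leading bit is 1):
  pos 0: 100001 XOR 110101 = 010100
  pos 1: 101001 XOR 110101 = 011100
  pos 2: 111001 XOR 110101 = 001100
  pos 4: 110000 XOR 110101 = 000101
  pos 7: 101000 XOR 110101 = 011101
Remainder (last 5 bits) = 11101. This is the CRC / FCS.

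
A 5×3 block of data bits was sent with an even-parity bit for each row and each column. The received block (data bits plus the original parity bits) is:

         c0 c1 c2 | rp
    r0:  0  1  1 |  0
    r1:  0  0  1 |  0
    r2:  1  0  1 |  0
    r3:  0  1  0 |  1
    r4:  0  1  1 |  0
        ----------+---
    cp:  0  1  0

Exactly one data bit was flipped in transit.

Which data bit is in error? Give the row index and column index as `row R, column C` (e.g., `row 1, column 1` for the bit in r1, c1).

Recompute each row's even parity and compare to rp:
  r0: data parity 0, sent rp 0 → ok
  r1: data parity 1, sent rp 0 → mismatch
  r2: data parity 0, sent rp 0 → ok
  r3: data parity 1, sent rp 1 → ok
  r4: data parity 0, sent rp 0 → ok
Recompute each column's even parity and compare to cp:
  c0: data parity 1, sent cp 0 → mismatch
  c1: data parity 1, sent cp 1 → ok
  c2: data parity 0, sent cp 0 → ok
Exactly one row (r1) and one column (c0) fail → the flipped bit is at their intersection.

row 1, column 0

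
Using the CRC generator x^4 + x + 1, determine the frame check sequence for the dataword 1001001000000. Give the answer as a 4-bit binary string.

1000

Append 4 zeros: 10010010000000000. Divide by 10011 (XOR where the leading bit is 1):
  pos 0: 10010 XOR 10011 = 00001
  pos 4: 10100 XOR 10011 = 00111
  pos 6: 11100 XOR 10011 = 01111
  pos 7: 11110 XOR 10011 = 01101
  pos 8: 11010 XOR 10011 = 01001
  pos 9: 10010 XOR 10011 = 00001
Remainder (last 4 bits) = 1000. This is the CRC / FCS.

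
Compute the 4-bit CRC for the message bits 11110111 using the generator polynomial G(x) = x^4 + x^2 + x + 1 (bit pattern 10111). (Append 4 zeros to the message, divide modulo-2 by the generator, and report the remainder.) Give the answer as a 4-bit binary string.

Append 4 zeros: 111101110000. Divide by 10111 (XOR where the leading bit is 1):
  pos 0: 11110 XOR 10111 = 01001
  pos 1: 10011 XOR 10111 = 00100
  pos 3: 10011 XOR 10111 = 00100
  pos 5: 10000 XOR 10111 = 00111
  pos 7: 11100 XOR 10111 = 01011
Remainder (last 4 bits) = 1011. This is the CRC / FCS.

1011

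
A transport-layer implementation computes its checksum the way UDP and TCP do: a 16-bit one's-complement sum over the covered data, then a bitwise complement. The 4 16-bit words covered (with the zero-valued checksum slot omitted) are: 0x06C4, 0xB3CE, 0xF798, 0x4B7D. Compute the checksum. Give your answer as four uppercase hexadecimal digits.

0257

One's-complement addition (fold any carry out of bit 15 back into bit 0):
  0x06C4 + 0xB3CE = 0x0BA92
  0xBA92 + 0xF798 = 0x1B22A → wrap carry → 0xB22B
  0xB22B + 0x4B7D = 0x0FDA8
One's-complement sum = 0xFDA8.
Checksum = ~0xFDA8 & 0xFFFF = 0x0257.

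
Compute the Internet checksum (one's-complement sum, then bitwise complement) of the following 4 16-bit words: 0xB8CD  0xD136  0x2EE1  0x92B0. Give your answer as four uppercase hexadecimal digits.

One's-complement addition (fold any carry out of bit 15 back into bit 0):
  0xB8CD + 0xD136 = 0x18A03 → wrap carry → 0x8A04
  0x8A04 + 0x2EE1 = 0x0B8E5
  0xB8E5 + 0x92B0 = 0x14B95 → wrap carry → 0x4B96
One's-complement sum = 0x4B96.
Checksum = ~0x4B96 & 0xFFFF = 0xB469.

B469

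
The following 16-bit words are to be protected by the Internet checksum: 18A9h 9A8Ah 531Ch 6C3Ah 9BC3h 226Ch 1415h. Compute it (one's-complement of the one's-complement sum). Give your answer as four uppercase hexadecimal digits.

One's-complement addition (fold any carry out of bit 15 back into bit 0):
  0x18A9 + 0x9A8A = 0x0B333
  0xB333 + 0x531C = 0x1064F → wrap carry → 0x0650
  0x0650 + 0x6C3A = 0x0728A
  0x728A + 0x9BC3 = 0x10E4D → wrap carry → 0x0E4E
  0x0E4E + 0x226C = 0x030BA
  0x30BA + 0x1415 = 0x044CF
One's-complement sum = 0x44CF.
Checksum = ~0x44CF & 0xFFFF = 0xBB30.

BB30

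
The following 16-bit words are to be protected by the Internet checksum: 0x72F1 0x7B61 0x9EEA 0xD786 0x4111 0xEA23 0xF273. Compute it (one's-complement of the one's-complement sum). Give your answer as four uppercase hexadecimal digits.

One's-complement addition (fold any carry out of bit 15 back into bit 0):
  0x72F1 + 0x7B61 = 0x0EE52
  0xEE52 + 0x9EEA = 0x18D3C → wrap carry → 0x8D3D
  0x8D3D + 0xD786 = 0x164C3 → wrap carry → 0x64C4
  0x64C4 + 0x4111 = 0x0A5D5
  0xA5D5 + 0xEA23 = 0x18FF8 → wrap carry → 0x8FF9
  0x8FF9 + 0xF273 = 0x1826C → wrap carry → 0x826D
One's-complement sum = 0x826D.
Checksum = ~0x826D & 0xFFFF = 0x7D92.

7D92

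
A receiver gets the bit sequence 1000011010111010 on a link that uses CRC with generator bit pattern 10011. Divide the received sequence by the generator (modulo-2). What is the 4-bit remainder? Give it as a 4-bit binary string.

Modulo-2 division of 1000011010111010 by 10011:
  pos 0: 10000 XOR 10011 = 00011
  pos 3: 11110 XOR 10011 = 01101
  pos 4: 11011 XOR 10011 = 01000
  pos 5: 10000 XOR 10011 = 00011
  pos 8: 11111 XOR 10011 = 01100
  pos 9: 11000 XOR 10011 = 01011
  pos 10: 10111 XOR 10011 = 00100
Remainder = 1000 (nonzero — an error is detected).

1000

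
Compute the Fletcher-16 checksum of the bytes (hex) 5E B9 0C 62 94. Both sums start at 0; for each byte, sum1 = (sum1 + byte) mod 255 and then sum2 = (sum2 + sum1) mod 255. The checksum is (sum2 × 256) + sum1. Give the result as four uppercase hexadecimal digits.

3C1B

Running sums (mod 255):
  after byte 0 (5E): sum1=94, sum2=94
  after byte 1 (B9): sum1=24, sum2=118
  after byte 2 (0C): sum1=36, sum2=154
  after byte 3 (62): sum1=134, sum2=33
  after byte 4 (94): sum1=27, sum2=60
Checksum = sum2·256 + sum1 = 60·256 + 27 = 15387 = 0x3C1B.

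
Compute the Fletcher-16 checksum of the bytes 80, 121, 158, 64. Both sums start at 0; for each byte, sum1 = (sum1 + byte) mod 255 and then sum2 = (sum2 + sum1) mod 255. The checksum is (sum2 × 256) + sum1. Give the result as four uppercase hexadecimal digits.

Running sums (mod 255):
  after byte 0 (80): sum1=80, sum2=80
  after byte 1 (121): sum1=201, sum2=26
  after byte 2 (158): sum1=104, sum2=130
  after byte 3 (64): sum1=168, sum2=43
Checksum = sum2·256 + sum1 = 43·256 + 168 = 11176 = 0x2BA8.

2BA8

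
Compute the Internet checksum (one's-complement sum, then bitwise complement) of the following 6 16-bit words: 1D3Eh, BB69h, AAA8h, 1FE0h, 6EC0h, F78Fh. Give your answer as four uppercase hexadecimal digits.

One's-complement addition (fold any carry out of bit 15 back into bit 0):
  0x1D3E + 0xBB69 = 0x0D8A7
  0xD8A7 + 0xAAA8 = 0x1834F → wrap carry → 0x8350
  0x8350 + 0x1FE0 = 0x0A330
  0xA330 + 0x6EC0 = 0x111F0 → wrap carry → 0x11F1
  0x11F1 + 0xF78F = 0x10980 → wrap carry → 0x0981
One's-complement sum = 0x0981.
Checksum = ~0x0981 & 0xFFFF = 0xF67E.

F67E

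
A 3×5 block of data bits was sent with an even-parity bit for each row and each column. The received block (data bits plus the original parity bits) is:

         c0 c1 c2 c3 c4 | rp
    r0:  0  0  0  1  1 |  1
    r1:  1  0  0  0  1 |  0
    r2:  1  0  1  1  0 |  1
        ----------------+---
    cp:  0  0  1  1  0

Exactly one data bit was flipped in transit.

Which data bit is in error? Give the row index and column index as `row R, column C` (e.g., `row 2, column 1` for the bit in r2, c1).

Recompute each row's even parity and compare to rp:
  r0: data parity 0, sent rp 1 → mismatch
  r1: data parity 0, sent rp 0 → ok
  r2: data parity 1, sent rp 1 → ok
Recompute each column's even parity and compare to cp:
  c0: data parity 0, sent cp 0 → ok
  c1: data parity 0, sent cp 0 → ok
  c2: data parity 1, sent cp 1 → ok
  c3: data parity 0, sent cp 1 → mismatch
  c4: data parity 0, sent cp 0 → ok
Exactly one row (r0) and one column (c3) fail → the flipped bit is at their intersection.

row 0, column 3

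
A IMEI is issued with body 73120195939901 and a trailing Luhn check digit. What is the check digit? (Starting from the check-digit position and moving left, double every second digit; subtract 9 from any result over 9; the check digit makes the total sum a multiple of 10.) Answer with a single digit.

5

Partial digits right→left: 1 0 9 9 3 9 5 9 1 0 2 1 3 7
Double every second digit counting from the check-digit position (so the 1st, 3rd, 5th, ... of the partial from the right).
  doubled (with −9 where >9): 2 9 6 1 2 4 6 → sum 30
  kept as-is: 0 9 9 9 0 1 7 → sum 35
Total = 30 + 35 = 65.
Check digit = (10 − (65 mod 10)) mod 10 = 5.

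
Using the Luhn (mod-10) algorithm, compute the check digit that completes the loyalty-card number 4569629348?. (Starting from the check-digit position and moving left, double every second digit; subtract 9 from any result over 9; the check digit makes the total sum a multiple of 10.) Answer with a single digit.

4

Partial digits right→left: 8 4 3 9 2 6 9 6 5 4
Double every second digit counting from the check-digit position (so the 1st, 3rd, 5th, ... of the partial from the right).
  doubled (with −9 where >9): 7 6 4 9 1 → sum 27
  kept as-is: 4 9 6 6 4 → sum 29
Total = 27 + 29 = 56.
Check digit = (10 − (56 mod 10)) mod 10 = 4.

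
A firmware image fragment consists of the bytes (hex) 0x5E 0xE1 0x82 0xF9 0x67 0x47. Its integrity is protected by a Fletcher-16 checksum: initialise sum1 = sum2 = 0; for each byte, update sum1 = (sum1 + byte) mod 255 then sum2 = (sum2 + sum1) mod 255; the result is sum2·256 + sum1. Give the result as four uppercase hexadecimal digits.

AD6B

Running sums (mod 255):
  after byte 0 (0x5E): sum1=94, sum2=94
  after byte 1 (0xE1): sum1=64, sum2=158
  after byte 2 (0x82): sum1=194, sum2=97
  after byte 3 (0xF9): sum1=188, sum2=30
  after byte 4 (0x67): sum1=36, sum2=66
  after byte 5 (0x47): sum1=107, sum2=173
Checksum = sum2·256 + sum1 = 173·256 + 107 = 44395 = 0xAD6B.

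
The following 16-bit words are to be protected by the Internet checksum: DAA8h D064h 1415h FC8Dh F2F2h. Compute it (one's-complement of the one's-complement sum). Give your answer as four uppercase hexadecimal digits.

One's-complement addition (fold any carry out of bit 15 back into bit 0):
  0xDAA8 + 0xD064 = 0x1AB0C → wrap carry → 0xAB0D
  0xAB0D + 0x1415 = 0x0BF22
  0xBF22 + 0xFC8D = 0x1BBAF → wrap carry → 0xBBB0
  0xBBB0 + 0xF2F2 = 0x1AEA2 → wrap carry → 0xAEA3
One's-complement sum = 0xAEA3.
Checksum = ~0xAEA3 & 0xFFFF = 0x515C.

515C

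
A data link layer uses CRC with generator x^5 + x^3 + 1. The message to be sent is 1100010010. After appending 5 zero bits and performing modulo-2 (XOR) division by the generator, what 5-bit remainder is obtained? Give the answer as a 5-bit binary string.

11001

Append 5 zeros: 110001001000000. Divide by 101001 (XOR where the leading bit is 1):
  pos 0: 110001 XOR 101001 = 011000
  pos 1: 110000 XOR 101001 = 011001
  pos 2: 110010 XOR 101001 = 011011
  pos 3: 110111 XOR 101001 = 011110
  pos 4: 111100 XOR 101001 = 010101
  pos 5: 101010 XOR 101001 = 000011
  pos 9: 110000 XOR 101001 = 011001
Remainder (last 5 bits) = 11001. This is the CRC / FCS.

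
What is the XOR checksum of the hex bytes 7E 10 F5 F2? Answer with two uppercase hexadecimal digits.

69

XOR the bytes together:
  start with 0x7E
  0x7E ⊕ 0x10 = 0x6E
  0x6E ⊕ 0xF5 = 0x9B
  0x9B ⊕ 0xF2 = 0x69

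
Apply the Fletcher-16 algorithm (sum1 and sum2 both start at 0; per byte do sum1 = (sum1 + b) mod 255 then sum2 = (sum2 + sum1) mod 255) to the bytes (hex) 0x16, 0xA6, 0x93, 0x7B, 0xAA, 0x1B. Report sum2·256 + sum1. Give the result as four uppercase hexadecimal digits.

Running sums (mod 255):
  after byte 0 (0x16): sum1=22, sum2=22
  after byte 1 (0xA6): sum1=188, sum2=210
  after byte 2 (0x93): sum1=80, sum2=35
  after byte 3 (0x7B): sum1=203, sum2=238
  after byte 4 (0xAA): sum1=118, sum2=101
  after byte 5 (0x1B): sum1=145, sum2=246
Checksum = sum2·256 + sum1 = 246·256 + 145 = 63121 = 0xF691.

F691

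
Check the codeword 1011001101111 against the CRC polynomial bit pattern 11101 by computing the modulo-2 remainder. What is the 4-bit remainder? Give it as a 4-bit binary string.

1101

Modulo-2 division of 1011001101111 by 11101:
  pos 0: 10110 XOR 11101 = 01011
  pos 1: 10110 XOR 11101 = 01011
  pos 2: 10111 XOR 11101 = 01010
  pos 3: 10101 XOR 11101 = 01000
  pos 4: 10000 XOR 11101 = 01101
  pos 5: 11011 XOR 11101 = 00110
  pos 7: 11011 XOR 11101 = 00110
Remainder = 1101 (nonzero — an error is detected).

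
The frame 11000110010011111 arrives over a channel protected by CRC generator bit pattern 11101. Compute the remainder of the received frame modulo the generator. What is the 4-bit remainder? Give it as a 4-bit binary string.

Modulo-2 division of 11000110010011111 by 11101:
  pos 0: 11000 XOR 11101 = 00101
  pos 2: 10111 XOR 11101 = 01010
  pos 3: 10100 XOR 11101 = 01001
  pos 4: 10010 XOR 11101 = 01111
  pos 5: 11111 XOR 11101 = 00010
  pos 8: 10001 XOR 11101 = 01100
  pos 9: 11001 XOR 11101 = 00100
  pos 11: 10011 XOR 11101 = 01110
  pos 12: 11101 XOR 11101 = 00000
Remainder = 0000 (zero — the frame passes the CRC check).

0000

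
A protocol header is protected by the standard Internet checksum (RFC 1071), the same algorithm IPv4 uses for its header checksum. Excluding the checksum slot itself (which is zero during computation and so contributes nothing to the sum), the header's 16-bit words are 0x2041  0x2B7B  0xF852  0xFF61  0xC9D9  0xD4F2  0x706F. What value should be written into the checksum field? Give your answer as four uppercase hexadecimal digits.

AD52

One's-complement addition (fold any carry out of bit 15 back into bit 0):
  0x2041 + 0x2B7B = 0x04BBC
  0x4BBC + 0xF852 = 0x1440E → wrap carry → 0x440F
  0x440F + 0xFF61 = 0x14370 → wrap carry → 0x4371
  0x4371 + 0xC9D9 = 0x10D4A → wrap carry → 0x0D4B
  0x0D4B + 0xD4F2 = 0x0E23D
  0xE23D + 0x706F = 0x152AC → wrap carry → 0x52AD
One's-complement sum = 0x52AD.
Checksum = ~0x52AD & 0xFFFF = 0xAD52.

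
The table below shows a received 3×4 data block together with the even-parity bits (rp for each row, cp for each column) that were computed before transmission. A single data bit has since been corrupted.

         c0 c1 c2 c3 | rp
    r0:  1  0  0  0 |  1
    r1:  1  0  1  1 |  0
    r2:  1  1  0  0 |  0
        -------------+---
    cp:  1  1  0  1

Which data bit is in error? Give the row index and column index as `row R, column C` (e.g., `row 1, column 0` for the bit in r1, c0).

Recompute each row's even parity and compare to rp:
  r0: data parity 1, sent rp 1 → ok
  r1: data parity 1, sent rp 0 → mismatch
  r2: data parity 0, sent rp 0 → ok
Recompute each column's even parity and compare to cp:
  c0: data parity 1, sent cp 1 → ok
  c1: data parity 1, sent cp 1 → ok
  c2: data parity 1, sent cp 0 → mismatch
  c3: data parity 1, sent cp 1 → ok
Exactly one row (r1) and one column (c2) fail → the flipped bit is at their intersection.

row 1, column 2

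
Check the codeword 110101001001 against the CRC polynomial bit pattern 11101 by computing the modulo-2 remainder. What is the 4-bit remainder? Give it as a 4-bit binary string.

Modulo-2 division of 110101001001 by 11101:
  pos 0: 11010 XOR 11101 = 00111
  pos 2: 11110 XOR 11101 = 00011
  pos 5: 11010 XOR 11101 = 00111
  pos 7: 11101 XOR 11101 = 00000
Remainder = 0000 (zero — the frame passes the CRC check).

0000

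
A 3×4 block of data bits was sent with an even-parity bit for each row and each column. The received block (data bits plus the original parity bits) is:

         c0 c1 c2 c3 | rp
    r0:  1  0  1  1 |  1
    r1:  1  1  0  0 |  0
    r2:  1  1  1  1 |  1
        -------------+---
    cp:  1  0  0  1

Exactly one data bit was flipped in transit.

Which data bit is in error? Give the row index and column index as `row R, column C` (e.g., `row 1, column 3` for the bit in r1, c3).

row 2, column 3

Recompute each row's even parity and compare to rp:
  r0: data parity 1, sent rp 1 → ok
  r1: data parity 0, sent rp 0 → ok
  r2: data parity 0, sent rp 1 → mismatch
Recompute each column's even parity and compare to cp:
  c0: data parity 1, sent cp 1 → ok
  c1: data parity 0, sent cp 0 → ok
  c2: data parity 0, sent cp 0 → ok
  c3: data parity 0, sent cp 1 → mismatch
Exactly one row (r2) and one column (c3) fail → the flipped bit is at their intersection.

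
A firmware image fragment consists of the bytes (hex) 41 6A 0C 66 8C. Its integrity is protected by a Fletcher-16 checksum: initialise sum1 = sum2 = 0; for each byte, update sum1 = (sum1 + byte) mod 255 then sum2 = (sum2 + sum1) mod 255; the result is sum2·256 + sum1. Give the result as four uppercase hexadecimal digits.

6DAA

Running sums (mod 255):
  after byte 0 (41): sum1=65, sum2=65
  after byte 1 (6A): sum1=171, sum2=236
  after byte 2 (0C): sum1=183, sum2=164
  after byte 3 (66): sum1=30, sum2=194
  after byte 4 (8C): sum1=170, sum2=109
Checksum = sum2·256 + sum1 = 109·256 + 170 = 28074 = 0x6DAA.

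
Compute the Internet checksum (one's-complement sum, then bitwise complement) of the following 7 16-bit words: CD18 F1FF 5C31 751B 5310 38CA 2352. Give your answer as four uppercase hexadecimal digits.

One's-complement addition (fold any carry out of bit 15 back into bit 0):
  0xCD18 + 0xF1FF = 0x1BF17 → wrap carry → 0xBF18
  0xBF18 + 0x5C31 = 0x11B49 → wrap carry → 0x1B4A
  0x1B4A + 0x751B = 0x09065
  0x9065 + 0x5310 = 0x0E375
  0xE375 + 0x38CA = 0x11C3F → wrap carry → 0x1C40
  0x1C40 + 0x2352 = 0x03F92
One's-complement sum = 0x3F92.
Checksum = ~0x3F92 & 0xFFFF = 0xC06D.

C06D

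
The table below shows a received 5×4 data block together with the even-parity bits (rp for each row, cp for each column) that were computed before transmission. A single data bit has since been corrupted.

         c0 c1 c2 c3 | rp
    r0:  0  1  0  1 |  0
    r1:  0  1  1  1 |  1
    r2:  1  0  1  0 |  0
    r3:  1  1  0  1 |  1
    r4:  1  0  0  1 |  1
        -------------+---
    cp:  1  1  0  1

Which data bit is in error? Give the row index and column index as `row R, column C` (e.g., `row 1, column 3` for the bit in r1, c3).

row 4, column 3

Recompute each row's even parity and compare to rp:
  r0: data parity 0, sent rp 0 → ok
  r1: data parity 1, sent rp 1 → ok
  r2: data parity 0, sent rp 0 → ok
  r3: data parity 1, sent rp 1 → ok
  r4: data parity 0, sent rp 1 → mismatch
Recompute each column's even parity and compare to cp:
  c0: data parity 1, sent cp 1 → ok
  c1: data parity 1, sent cp 1 → ok
  c2: data parity 0, sent cp 0 → ok
  c3: data parity 0, sent cp 1 → mismatch
Exactly one row (r4) and one column (c3) fail → the flipped bit is at their intersection.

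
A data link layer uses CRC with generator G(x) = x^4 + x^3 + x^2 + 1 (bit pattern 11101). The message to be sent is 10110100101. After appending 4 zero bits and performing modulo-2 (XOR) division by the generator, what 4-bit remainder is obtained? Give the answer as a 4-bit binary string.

1100

Append 4 zeros: 101101001010000. Divide by 11101 (XOR where the leading bit is 1):
  pos 0: 10110 XOR 11101 = 01011
  pos 1: 10111 XOR 11101 = 01010
  pos 2: 10100 XOR 11101 = 01001
  pos 3: 10010 XOR 11101 = 01111
  pos 4: 11111 XOR 11101 = 00010
  pos 7: 10010 XOR 11101 = 01111
  pos 8: 11110 XOR 11101 = 00011
Remainder (last 4 bits) = 1100. This is the CRC / FCS.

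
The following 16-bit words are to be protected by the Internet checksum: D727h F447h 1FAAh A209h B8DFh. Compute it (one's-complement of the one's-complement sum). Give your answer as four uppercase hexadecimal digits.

B9FC

One's-complement addition (fold any carry out of bit 15 back into bit 0):
  0xD727 + 0xF447 = 0x1CB6E → wrap carry → 0xCB6F
  0xCB6F + 0x1FAA = 0x0EB19
  0xEB19 + 0xA209 = 0x18D22 → wrap carry → 0x8D23
  0x8D23 + 0xB8DF = 0x14602 → wrap carry → 0x4603
One's-complement sum = 0x4603.
Checksum = ~0x4603 & 0xFFFF = 0xB9FC.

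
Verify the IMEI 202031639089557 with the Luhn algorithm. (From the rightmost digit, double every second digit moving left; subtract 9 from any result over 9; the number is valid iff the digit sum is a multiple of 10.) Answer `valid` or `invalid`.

valid

From the right, keep odd positions and double even positions (subtract 9 from any doubled value over 9):
  doubled (positions 2,4,...): 1 9 0 6 2 0 0 → sum 18
  kept (positions 1,3,...): 7 5 8 9 6 3 2 2 → sum 42
Total = 60.
60 mod 10 = 0, so the number is valid.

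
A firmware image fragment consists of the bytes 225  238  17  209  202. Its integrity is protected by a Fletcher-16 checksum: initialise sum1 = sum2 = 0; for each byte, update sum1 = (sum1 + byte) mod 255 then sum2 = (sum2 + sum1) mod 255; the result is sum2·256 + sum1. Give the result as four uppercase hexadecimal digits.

C67E

Running sums (mod 255):
  after byte 0 (225): sum1=225, sum2=225
  after byte 1 (238): sum1=208, sum2=178
  after byte 2 (17): sum1=225, sum2=148
  after byte 3 (209): sum1=179, sum2=72
  after byte 4 (202): sum1=126, sum2=198
Checksum = sum2·256 + sum1 = 198·256 + 126 = 50814 = 0xC67E.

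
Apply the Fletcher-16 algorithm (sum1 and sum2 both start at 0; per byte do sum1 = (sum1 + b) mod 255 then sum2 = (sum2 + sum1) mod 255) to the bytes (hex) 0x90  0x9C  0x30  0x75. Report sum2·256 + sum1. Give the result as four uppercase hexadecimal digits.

EDD2

Running sums (mod 255):
  after byte 0 (0x90): sum1=144, sum2=144
  after byte 1 (0x9C): sum1=45, sum2=189
  after byte 2 (0x30): sum1=93, sum2=27
  after byte 3 (0x75): sum1=210, sum2=237
Checksum = sum2·256 + sum1 = 237·256 + 210 = 60882 = 0xEDD2.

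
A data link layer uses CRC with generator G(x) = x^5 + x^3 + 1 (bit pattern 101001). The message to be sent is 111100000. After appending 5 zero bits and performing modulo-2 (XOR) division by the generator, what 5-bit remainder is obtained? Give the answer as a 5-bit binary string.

10111

Append 5 zeros: 11110000000000. Divide by 101001 (XOR where the leading bit is 1):
  pos 0: 111100 XOR 101001 = 010101
  pos 1: 101010 XOR 101001 = 000011
  pos 5: 110000 XOR 101001 = 011001
  pos 6: 110010 XOR 101001 = 011011
  pos 7: 110110 XOR 101001 = 011111
  pos 8: 111110 XOR 101001 = 010111
Remainder (last 5 bits) = 10111. This is the CRC / FCS.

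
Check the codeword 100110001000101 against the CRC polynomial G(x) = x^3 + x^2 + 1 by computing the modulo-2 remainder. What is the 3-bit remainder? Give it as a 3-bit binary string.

Modulo-2 division of 100110001000101 by 1101:
  pos 0: 1001 XOR 1101 = 0100
  pos 1: 1001 XOR 1101 = 0100
  pos 2: 1000 XOR 1101 = 0101
  pos 3: 1010 XOR 1101 = 0111
  pos 4: 1110 XOR 1101 = 0011
  pos 6: 1110 XOR 1101 = 0011
  pos 8: 1100 XOR 1101 = 0001
  pos 11: 1101 XOR 1101 = 0000
Remainder = 000 (zero — the frame passes the CRC check).

000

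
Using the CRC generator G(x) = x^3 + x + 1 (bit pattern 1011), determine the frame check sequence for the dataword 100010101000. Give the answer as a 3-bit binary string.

Append 3 zeros: 100010101000000. Divide by 1011 (XOR where the leading bit is 1):
  pos 0: 1000 XOR 1011 = 0011
  pos 2: 1110 XOR 1011 = 0101
  pos 3: 1011 XOR 1011 = 0000
  pos 8: 1000 XOR 1011 = 0011
  pos 10: 1100 XOR 1011 = 0111
  pos 11: 1110 XOR 1011 = 0101
Remainder (last 3 bits) = 101. This is the CRC / FCS.

101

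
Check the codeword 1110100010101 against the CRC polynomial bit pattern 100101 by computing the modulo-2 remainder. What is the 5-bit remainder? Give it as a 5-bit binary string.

00000

Modulo-2 division of 1110100010101 by 100101:
  pos 0: 111010 XOR 100101 = 011111
  pos 1: 111110 XOR 100101 = 011011
  pos 2: 110110 XOR 100101 = 010011
  pos 3: 100111 XOR 100101 = 000010
  pos 7: 100101 XOR 100101 = 000000
Remainder = 00000 (zero — the frame passes the CRC check).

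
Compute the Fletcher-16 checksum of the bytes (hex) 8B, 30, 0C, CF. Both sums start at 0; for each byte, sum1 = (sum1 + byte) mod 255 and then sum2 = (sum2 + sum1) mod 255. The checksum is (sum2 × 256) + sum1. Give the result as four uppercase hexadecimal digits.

Running sums (mod 255):
  after byte 0 (8B): sum1=139, sum2=139
  after byte 1 (30): sum1=187, sum2=71
  after byte 2 (0C): sum1=199, sum2=15
  after byte 3 (CF): sum1=151, sum2=166
Checksum = sum2·256 + sum1 = 166·256 + 151 = 42647 = 0xA697.

A697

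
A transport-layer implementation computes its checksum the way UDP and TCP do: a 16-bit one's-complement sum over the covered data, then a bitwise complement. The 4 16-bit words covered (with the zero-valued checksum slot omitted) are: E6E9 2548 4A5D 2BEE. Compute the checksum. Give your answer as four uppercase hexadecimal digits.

7D82

One's-complement addition (fold any carry out of bit 15 back into bit 0):
  0xE6E9 + 0x2548 = 0x10C31 → wrap carry → 0x0C32
  0x0C32 + 0x4A5D = 0x0568F
  0x568F + 0x2BEE = 0x0827D
One's-complement sum = 0x827D.
Checksum = ~0x827D & 0xFFFF = 0x7D82.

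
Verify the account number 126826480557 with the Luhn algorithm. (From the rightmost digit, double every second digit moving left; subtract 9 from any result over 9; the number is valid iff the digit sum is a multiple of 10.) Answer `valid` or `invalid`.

From the right, keep odd positions and double even positions (subtract 9 from any doubled value over 9):
  doubled (positions 2,4,...): 1 0 8 4 3 2 → sum 18
  kept (positions 1,3,...): 7 5 8 6 8 2 → sum 36
Total = 54.
54 mod 10 = 4, so the number is invalid.

invalid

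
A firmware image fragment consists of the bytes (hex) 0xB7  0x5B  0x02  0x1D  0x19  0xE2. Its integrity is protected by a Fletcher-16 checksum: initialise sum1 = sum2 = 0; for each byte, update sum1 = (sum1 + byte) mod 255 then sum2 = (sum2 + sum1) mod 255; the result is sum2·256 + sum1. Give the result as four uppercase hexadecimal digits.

Running sums (mod 255):
  after byte 0 (0xB7): sum1=183, sum2=183
  after byte 1 (0x5B): sum1=19, sum2=202
  after byte 2 (0x02): sum1=21, sum2=223
  after byte 3 (0x1D): sum1=50, sum2=18
  after byte 4 (0x19): sum1=75, sum2=93
  after byte 5 (0xE2): sum1=46, sum2=139
Checksum = sum2·256 + sum1 = 139·256 + 46 = 35630 = 0x8B2E.

8B2E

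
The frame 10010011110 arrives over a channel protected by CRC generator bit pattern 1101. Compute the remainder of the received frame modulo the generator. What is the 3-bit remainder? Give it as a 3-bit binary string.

000

Modulo-2 division of 10010011110 by 1101:
  pos 0: 1001 XOR 1101 = 0100
  pos 1: 1000 XOR 1101 = 0101
  pos 2: 1010 XOR 1101 = 0111
  pos 3: 1111 XOR 1101 = 0010
  pos 5: 1011 XOR 1101 = 0110
  pos 6: 1101 XOR 1101 = 0000
Remainder = 000 (zero — the frame passes the CRC check).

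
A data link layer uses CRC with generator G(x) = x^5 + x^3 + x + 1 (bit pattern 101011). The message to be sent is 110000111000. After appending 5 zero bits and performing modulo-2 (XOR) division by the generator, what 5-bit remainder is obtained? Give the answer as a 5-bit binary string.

00010

Append 5 zeros: 11000011100000000. Divide by 101011 (XOR where the leading bit is 1):
  pos 0: 110000 XOR 101011 = 011011
  pos 1: 110111 XOR 101011 = 011100
  pos 2: 111001 XOR 101011 = 010010
  pos 3: 100101 XOR 101011 = 001110
  pos 5: 111000 XOR 101011 = 010011
  pos 6: 100110 XOR 101011 = 001101
  pos 8: 110100 XOR 101011 = 011111
  pos 9: 111110 XOR 101011 = 010101
  pos 10: 101010 XOR 101011 = 000001
Remainder (last 5 bits) = 00010. This is the CRC / FCS.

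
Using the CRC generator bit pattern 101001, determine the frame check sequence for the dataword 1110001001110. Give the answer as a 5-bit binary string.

11000

Append 5 zeros: 111000100111000000. Divide by 101001 (XOR where the leading bit is 1):
  pos 0: 111000 XOR 101001 = 010001
  pos 1: 100011 XOR 101001 = 001010
  pos 3: 101000 XOR 101001 = 000001
  pos 8: 111100 XOR 101001 = 010101
  pos 9: 101010 XOR 101001 = 000011
Remainder (last 5 bits) = 11000. This is the CRC / FCS.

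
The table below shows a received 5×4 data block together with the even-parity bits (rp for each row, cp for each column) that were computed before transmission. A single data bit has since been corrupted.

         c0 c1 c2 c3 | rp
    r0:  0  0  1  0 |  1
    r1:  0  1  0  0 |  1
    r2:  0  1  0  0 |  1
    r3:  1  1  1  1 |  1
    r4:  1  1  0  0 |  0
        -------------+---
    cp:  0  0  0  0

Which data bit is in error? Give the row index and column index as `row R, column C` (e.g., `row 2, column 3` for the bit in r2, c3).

row 3, column 3

Recompute each row's even parity and compare to rp:
  r0: data parity 1, sent rp 1 → ok
  r1: data parity 1, sent rp 1 → ok
  r2: data parity 1, sent rp 1 → ok
  r3: data parity 0, sent rp 1 → mismatch
  r4: data parity 0, sent rp 0 → ok
Recompute each column's even parity and compare to cp:
  c0: data parity 0, sent cp 0 → ok
  c1: data parity 0, sent cp 0 → ok
  c2: data parity 0, sent cp 0 → ok
  c3: data parity 1, sent cp 0 → mismatch
Exactly one row (r3) and one column (c3) fail → the flipped bit is at their intersection.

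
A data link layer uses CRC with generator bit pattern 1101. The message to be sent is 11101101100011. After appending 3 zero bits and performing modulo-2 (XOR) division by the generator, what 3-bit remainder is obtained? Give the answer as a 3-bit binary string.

111

Append 3 zeros: 11101101100011000. Divide by 1101 (XOR where the leading bit is 1):
  pos 0: 1110 XOR 1101 = 0011
  pos 2: 1111 XOR 1101 = 0010
  pos 4: 1001 XOR 1101 = 0100
  pos 5: 1001 XOR 1101 = 0100
  pos 6: 1000 XOR 1101 = 0101
  pos 7: 1010 XOR 1101 = 0111
  pos 8: 1110 XOR 1101 = 0011
  pos 10: 1111 XOR 1101 = 0010
  pos 12: 1000 XOR 1101 = 0101
  pos 13: 1010 XOR 1101 = 0111
Remainder (last 3 bits) = 111. This is the CRC / FCS.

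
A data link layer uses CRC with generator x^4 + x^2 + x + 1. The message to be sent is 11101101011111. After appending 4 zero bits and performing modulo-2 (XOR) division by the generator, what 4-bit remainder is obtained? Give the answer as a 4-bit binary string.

Append 4 zeros: 111011010111110000. Divide by 10111 (XOR where the leading bit is 1):
  pos 0: 11101 XOR 10111 = 01010
  pos 1: 10101 XOR 10111 = 00010
  pos 4: 10010 XOR 10111 = 00101
  pos 6: 10111 XOR 10111 = 00000
  pos 11: 11100 XOR 10111 = 01011
  pos 12: 10110 XOR 10111 = 00001
Remainder (last 4 bits) = 0010. This is the CRC / FCS.

0010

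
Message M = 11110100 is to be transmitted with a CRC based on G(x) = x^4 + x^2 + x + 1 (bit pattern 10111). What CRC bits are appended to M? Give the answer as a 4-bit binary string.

Append 4 zeros: 111101000000. Divide by 10111 (XOR where the leading bit is 1):
  pos 0: 11110 XOR 10111 = 01001
  pos 1: 10011 XOR 10111 = 00100
  pos 3: 10000 XOR 10111 = 00111
  pos 5: 11100 XOR 10111 = 01011
  pos 6: 10110 XOR 10111 = 00001
Remainder (last 4 bits) = 0010. This is the CRC / FCS.

0010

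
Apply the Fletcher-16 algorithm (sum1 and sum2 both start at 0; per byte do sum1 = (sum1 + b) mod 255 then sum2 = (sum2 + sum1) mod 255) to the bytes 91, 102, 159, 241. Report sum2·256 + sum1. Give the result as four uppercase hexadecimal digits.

Running sums (mod 255):
  after byte 0 (91): sum1=91, sum2=91
  after byte 1 (102): sum1=193, sum2=29
  after byte 2 (159): sum1=97, sum2=126
  after byte 3 (241): sum1=83, sum2=209
Checksum = sum2·256 + sum1 = 209·256 + 83 = 53587 = 0xD153.

D153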